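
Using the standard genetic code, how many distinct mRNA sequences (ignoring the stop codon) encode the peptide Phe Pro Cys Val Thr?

Phe: 2 codons.
Pro: 4 codons.
Cys: 2 codons.
Val: 4 codons.
Thr: 4 codons.
2 × 4 × 2 × 4 × 4 = 256.

256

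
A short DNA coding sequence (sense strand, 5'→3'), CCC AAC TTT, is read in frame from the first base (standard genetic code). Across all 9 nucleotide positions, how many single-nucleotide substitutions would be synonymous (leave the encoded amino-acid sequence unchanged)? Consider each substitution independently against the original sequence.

5

Codon 1 (CCC, Pro): 3 synonymous substitutions.
Codon 2 (AAC, Asn): 1 synonymous substitution.
Codon 3 (TTT, Phe): 1 synonymous substitution.
Total: 3 + 1 + 1 = 5.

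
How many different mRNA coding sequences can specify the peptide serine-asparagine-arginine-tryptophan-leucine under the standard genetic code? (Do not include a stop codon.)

432

Ser: 6 codons.
Asn: 2 codons.
Arg: 6 codons.
Trp: 1 codon.
Leu: 6 codons.
6 × 2 × 6 × 1 × 6 = 432.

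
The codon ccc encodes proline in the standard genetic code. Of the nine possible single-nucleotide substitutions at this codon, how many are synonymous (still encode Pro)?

3

Position 1: none → 0 synonymous.
Position 2: none → 0 synonymous.
Position 3: CCU, CCA, CCG → 3 synonymous.
Total: 0 + 0 + 3 = 3.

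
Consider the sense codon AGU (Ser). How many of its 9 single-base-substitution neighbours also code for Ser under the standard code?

Position 1: none → 0 synonymous.
Position 2: none → 0 synonymous.
Position 3: AGC → 1 synonymous.
Total: 0 + 0 + 1 = 1.

1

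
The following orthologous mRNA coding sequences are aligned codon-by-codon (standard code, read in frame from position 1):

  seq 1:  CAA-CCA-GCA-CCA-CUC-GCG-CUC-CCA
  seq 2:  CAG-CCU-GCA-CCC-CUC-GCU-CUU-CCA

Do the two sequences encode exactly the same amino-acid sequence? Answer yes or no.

yes

Codon 1: CAA Gln / CAG Gln — synonymous.
Codon 2: CCA Pro / CCU Pro — synonymous.
Codon 3: GCA Ala / GCA Ala — identical.
Codon 4: CCA Pro / CCC Pro — synonymous.
Codon 5: CUC Leu / CUC Leu — identical.
Codon 6: GCG Ala / GCU Ala — synonymous.
Codon 7: CUC Leu / CUU Leu — synonymous.
Codon 8: CCA Pro / CCA Pro — identical.
Nonsynonymous differences: 0 → same protein.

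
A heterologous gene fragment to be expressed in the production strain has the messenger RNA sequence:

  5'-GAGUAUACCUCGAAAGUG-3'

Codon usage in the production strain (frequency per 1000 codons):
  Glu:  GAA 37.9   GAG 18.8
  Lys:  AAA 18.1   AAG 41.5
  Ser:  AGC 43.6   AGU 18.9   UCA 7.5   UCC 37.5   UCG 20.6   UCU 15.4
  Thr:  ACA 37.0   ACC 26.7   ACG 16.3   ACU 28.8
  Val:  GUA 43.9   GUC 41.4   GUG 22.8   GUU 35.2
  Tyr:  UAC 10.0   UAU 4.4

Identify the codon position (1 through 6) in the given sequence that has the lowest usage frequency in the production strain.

Codon 1 GAG (Glu): 18.8 per 1000.
Codon 2 UAU (Tyr): 4.4 per 1000.
Codon 3 ACC (Thr): 26.7 per 1000.
Codon 4 UCG (Ser): 20.6 per 1000.
Codon 5 AAA (Lys): 18.1 per 1000.
Codon 6 GUG (Val): 22.8 per 1000.
Lowest frequency is 4.4 at codon 2.

2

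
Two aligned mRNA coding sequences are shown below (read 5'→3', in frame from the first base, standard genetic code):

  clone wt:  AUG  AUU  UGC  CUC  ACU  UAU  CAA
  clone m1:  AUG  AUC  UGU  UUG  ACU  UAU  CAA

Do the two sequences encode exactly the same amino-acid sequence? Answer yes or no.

Codon 1: AUG Met / AUG Met — identical.
Codon 2: AUU Ile / AUC Ile — synonymous.
Codon 3: UGC Cys / UGU Cys — synonymous.
Codon 4: CUC Leu / UUG Leu — synonymous.
Codon 5: ACU Thr / ACU Thr — identical.
Codon 6: UAU Tyr / UAU Tyr — identical.
Codon 7: CAA Gln / CAA Gln — identical.
Nonsynonymous differences: 0 → same protein.

yes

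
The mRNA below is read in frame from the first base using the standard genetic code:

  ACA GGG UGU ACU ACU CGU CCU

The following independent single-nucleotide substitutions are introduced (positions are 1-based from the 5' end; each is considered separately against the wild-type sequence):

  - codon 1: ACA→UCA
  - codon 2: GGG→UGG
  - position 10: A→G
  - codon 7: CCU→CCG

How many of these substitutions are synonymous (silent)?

1

Codon 1: ACA (Thr) → UCA (Ser) — missense.
Codon 2: GGG (Gly) → UGG (Trp) — missense.
Codon 4: ACU (Thr) → GCU (Ala) — missense.
Codon 7: CCU (Pro) → CCG (Pro) — synonymous.
Synonymous: 1 of 4.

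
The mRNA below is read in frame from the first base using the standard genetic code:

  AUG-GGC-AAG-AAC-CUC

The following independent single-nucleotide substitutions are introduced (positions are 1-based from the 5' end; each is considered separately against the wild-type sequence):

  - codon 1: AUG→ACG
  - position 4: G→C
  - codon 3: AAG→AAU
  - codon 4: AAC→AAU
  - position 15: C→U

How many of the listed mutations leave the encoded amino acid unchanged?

Codon 1: AUG (Met) → ACG (Thr) — missense.
Codon 2: GGC (Gly) → CGC (Arg) — missense.
Codon 3: AAG (Lys) → AAU (Asn) — missense.
Codon 4: AAC (Asn) → AAU (Asn) — synonymous.
Codon 5: CUC (Leu) → CUU (Leu) — synonymous.
Synonymous: 2 of 5.

2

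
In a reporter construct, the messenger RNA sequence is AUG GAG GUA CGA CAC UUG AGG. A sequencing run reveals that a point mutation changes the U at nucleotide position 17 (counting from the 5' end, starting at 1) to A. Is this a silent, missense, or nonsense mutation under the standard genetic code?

Position 17 falls in codon 6: UUG → Leu.
After the substitution the codon is UAG → Stop.
The new codon is a stop codon, so this is a nonsense mutation.

nonsense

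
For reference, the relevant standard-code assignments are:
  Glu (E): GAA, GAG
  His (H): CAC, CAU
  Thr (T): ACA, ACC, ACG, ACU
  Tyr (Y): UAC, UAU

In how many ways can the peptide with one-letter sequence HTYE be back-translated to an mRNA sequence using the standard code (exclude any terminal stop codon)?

His: 2 codons.
Thr: 4 codons.
Tyr: 2 codons.
Glu: 2 codons.
2 × 4 × 2 × 2 = 32.

32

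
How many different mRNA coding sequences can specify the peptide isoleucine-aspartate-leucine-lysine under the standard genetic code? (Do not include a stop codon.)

Ile: 3 codons.
Asp: 2 codons.
Leu: 6 codons.
Lys: 2 codons.
3 × 2 × 6 × 2 = 72.

72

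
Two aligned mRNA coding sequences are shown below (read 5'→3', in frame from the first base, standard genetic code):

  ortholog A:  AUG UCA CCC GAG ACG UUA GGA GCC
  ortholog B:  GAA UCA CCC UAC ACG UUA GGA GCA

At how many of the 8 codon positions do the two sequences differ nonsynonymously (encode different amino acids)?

Codon 1: AUG Met / GAA Glu — nonsynonymous.
Codon 2: UCA Ser / UCA Ser — identical.
Codon 3: CCC Pro / CCC Pro — identical.
Codon 4: GAG Glu / UAC Tyr — nonsynonymous.
Codon 5: ACG Thr / ACG Thr — identical.
Codon 6: UUA Leu / UUA Leu — identical.
Codon 7: GGA Gly / GGA Gly — identical.
Codon 8: GCC Ala / GCA Ala — synonymous.
Nonsynonymous differences: 2.

2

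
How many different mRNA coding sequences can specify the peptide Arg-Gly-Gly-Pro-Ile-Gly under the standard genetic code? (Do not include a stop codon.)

4608

Arg: 6 codons.
Gly: 4 codons.
Gly: 4 codons.
Pro: 4 codons.
Ile: 3 codons.
Gly: 4 codons.
6 × 4 × 4 × 4 × 3 × 4 = 4608.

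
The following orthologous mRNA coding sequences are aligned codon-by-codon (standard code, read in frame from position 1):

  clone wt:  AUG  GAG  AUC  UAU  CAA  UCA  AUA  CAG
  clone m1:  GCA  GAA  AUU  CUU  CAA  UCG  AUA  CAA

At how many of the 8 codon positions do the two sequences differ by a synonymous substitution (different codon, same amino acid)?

Codon 1: AUG Met / GCA Ala — nonsynonymous.
Codon 2: GAG Glu / GAA Glu — synonymous.
Codon 3: AUC Ile / AUU Ile — synonymous.
Codon 4: UAU Tyr / CUU Leu — nonsynonymous.
Codon 5: CAA Gln / CAA Gln — identical.
Codon 6: UCA Ser / UCG Ser — synonymous.
Codon 7: AUA Ile / AUA Ile — identical.
Codon 8: CAG Gln / CAA Gln — synonymous.
Synonymous differences: 4.

4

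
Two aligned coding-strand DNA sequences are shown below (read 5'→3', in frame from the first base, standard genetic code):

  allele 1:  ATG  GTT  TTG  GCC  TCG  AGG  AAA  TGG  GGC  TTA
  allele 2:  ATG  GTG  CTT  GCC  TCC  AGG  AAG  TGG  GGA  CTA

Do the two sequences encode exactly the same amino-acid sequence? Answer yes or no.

Codon 1: ATG Met / ATG Met — identical.
Codon 2: GTT Val / GTG Val — synonymous.
Codon 3: TTG Leu / CTT Leu — synonymous.
Codon 4: GCC Ala / GCC Ala — identical.
Codon 5: TCG Ser / TCC Ser — synonymous.
Codon 6: AGG Arg / AGG Arg — identical.
Codon 7: AAA Lys / AAG Lys — synonymous.
Codon 8: TGG Trp / TGG Trp — identical.
Codon 9: GGC Gly / GGA Gly — synonymous.
Codon 10: TTA Leu / CTA Leu — synonymous.
Nonsynonymous differences: 0 → same protein.

yes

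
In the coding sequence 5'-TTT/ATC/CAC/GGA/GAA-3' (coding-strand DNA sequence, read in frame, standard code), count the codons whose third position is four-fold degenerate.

Codon 1 TTT (Phe): third position 2-fold.
Codon 2 ATC (Ile): third position 3-fold.
Codon 3 CAC (His): third position 2-fold.
Codon 4 GGA (Gly): third position 4-fold.
Codon 5 GAA (Glu): third position 2-fold.
Four-fold degenerate third positions: 1.

1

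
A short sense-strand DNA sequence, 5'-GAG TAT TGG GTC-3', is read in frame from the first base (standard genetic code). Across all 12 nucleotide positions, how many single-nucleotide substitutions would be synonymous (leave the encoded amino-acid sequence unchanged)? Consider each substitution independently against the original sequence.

5

Codon 1 (GAG, Glu): 1 synonymous substitution.
Codon 2 (TAT, Tyr): 1 synonymous substitution.
Codon 3 (TGG, Trp): 0 synonymous substitutions.
Codon 4 (GTC, Val): 3 synonymous substitutions.
Total: 1 + 1 + 0 + 3 = 5.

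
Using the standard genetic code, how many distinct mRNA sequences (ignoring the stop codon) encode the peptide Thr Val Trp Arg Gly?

Thr: 4 codons.
Val: 4 codons.
Trp: 1 codon.
Arg: 6 codons.
Gly: 4 codons.
4 × 4 × 1 × 6 × 4 = 384.

384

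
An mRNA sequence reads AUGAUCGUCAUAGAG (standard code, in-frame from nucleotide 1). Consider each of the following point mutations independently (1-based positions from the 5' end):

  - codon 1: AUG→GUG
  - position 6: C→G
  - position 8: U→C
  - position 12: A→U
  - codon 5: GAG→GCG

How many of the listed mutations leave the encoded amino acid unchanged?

Codon 1: AUG (Met) → GUG (Val) — missense.
Codon 2: AUC (Ile) → AUG (Met) — missense.
Codon 3: GUC (Val) → GCC (Ala) — missense.
Codon 4: AUA (Ile) → AUU (Ile) — synonymous.
Codon 5: GAG (Glu) → GCG (Ala) — missense.
Synonymous: 1 of 5.

1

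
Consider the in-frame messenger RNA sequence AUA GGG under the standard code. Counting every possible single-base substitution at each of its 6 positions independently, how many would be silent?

5

Codon 1 (AUA, Ile): 2 synonymous substitutions.
Codon 2 (GGG, Gly): 3 synonymous substitutions.
Total: 2 + 3 = 5.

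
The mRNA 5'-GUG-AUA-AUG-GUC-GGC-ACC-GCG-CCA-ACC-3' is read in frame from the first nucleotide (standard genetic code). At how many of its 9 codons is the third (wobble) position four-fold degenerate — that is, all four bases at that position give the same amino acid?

7

Codon 1 GUG (Val): third position 4-fold.
Codon 2 AUA (Ile): third position 3-fold.
Codon 3 AUG (Met): third position 1-fold.
Codon 4 GUC (Val): third position 4-fold.
Codon 5 GGC (Gly): third position 4-fold.
Codon 6 ACC (Thr): third position 4-fold.
Codon 7 GCG (Ala): third position 4-fold.
Codon 8 CCA (Pro): third position 4-fold.
Codon 9 ACC (Thr): third position 4-fold.
Four-fold degenerate third positions: 7.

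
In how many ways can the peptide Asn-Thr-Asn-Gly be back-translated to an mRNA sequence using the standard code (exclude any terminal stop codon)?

64

Asn: 2 codons.
Thr: 4 codons.
Asn: 2 codons.
Gly: 4 codons.
2 × 4 × 2 × 4 = 64.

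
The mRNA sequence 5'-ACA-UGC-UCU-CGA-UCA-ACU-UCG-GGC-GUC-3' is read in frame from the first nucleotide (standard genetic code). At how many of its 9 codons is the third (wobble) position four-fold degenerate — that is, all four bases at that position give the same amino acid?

8

Codon 1 ACA (Thr): third position 4-fold.
Codon 2 UGC (Cys): third position 2-fold.
Codon 3 UCU (Ser): third position 4-fold.
Codon 4 CGA (Arg): third position 4-fold.
Codon 5 UCA (Ser): third position 4-fold.
Codon 6 ACU (Thr): third position 4-fold.
Codon 7 UCG (Ser): third position 4-fold.
Codon 8 GGC (Gly): third position 4-fold.
Codon 9 GUC (Val): third position 4-fold.
Four-fold degenerate third positions: 8.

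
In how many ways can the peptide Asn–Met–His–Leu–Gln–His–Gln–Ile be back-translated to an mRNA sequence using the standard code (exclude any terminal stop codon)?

576

Asn: 2 codons.
Met: 1 codon.
His: 2 codons.
Leu: 6 codons.
Gln: 2 codons.
His: 2 codons.
Gln: 2 codons.
Ile: 3 codons.
2 × 1 × 2 × 6 × 2 × 2 × 2 × 3 = 576.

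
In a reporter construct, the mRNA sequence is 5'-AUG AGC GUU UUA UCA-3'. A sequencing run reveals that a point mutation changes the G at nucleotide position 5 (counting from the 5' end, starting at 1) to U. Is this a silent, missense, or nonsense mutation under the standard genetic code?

missense

Position 5 falls in codon 2: AGC → Ser.
After the substitution the codon is AUC → Ile.
Ser ≠ Ile, so this is a missense mutation.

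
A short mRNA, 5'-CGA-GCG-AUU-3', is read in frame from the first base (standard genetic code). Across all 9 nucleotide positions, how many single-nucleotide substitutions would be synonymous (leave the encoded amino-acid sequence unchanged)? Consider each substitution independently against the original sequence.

9

Codon 1 (CGA, Arg): 4 synonymous substitutions.
Codon 2 (GCG, Ala): 3 synonymous substitutions.
Codon 3 (AUU, Ile): 2 synonymous substitutions.
Total: 4 + 3 + 2 = 9.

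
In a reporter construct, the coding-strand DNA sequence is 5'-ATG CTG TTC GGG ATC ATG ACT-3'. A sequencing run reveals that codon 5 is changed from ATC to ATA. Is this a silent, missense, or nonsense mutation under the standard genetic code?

silent

Position 15 falls in codon 5: ATC → Ile.
After the substitution the codon is ATA → Ile.
Both encode Ile, so the change is synonymous.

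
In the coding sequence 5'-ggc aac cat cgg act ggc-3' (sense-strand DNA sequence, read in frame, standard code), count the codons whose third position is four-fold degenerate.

4

Codon 1 GGC (Gly): third position 4-fold.
Codon 2 AAC (Asn): third position 2-fold.
Codon 3 CAT (His): third position 2-fold.
Codon 4 CGG (Arg): third position 4-fold.
Codon 5 ACT (Thr): third position 4-fold.
Codon 6 GGC (Gly): third position 4-fold.
Four-fold degenerate third positions: 4.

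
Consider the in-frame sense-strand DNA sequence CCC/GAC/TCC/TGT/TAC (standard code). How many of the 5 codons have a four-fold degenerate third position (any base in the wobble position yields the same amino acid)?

2

Codon 1 CCC (Pro): third position 4-fold.
Codon 2 GAC (Asp): third position 2-fold.
Codon 3 TCC (Ser): third position 4-fold.
Codon 4 TGT (Cys): third position 2-fold.
Codon 5 TAC (Tyr): third position 2-fold.
Four-fold degenerate third positions: 2.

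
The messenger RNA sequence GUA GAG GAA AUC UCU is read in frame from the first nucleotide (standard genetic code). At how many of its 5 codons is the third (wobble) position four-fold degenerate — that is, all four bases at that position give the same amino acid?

Codon 1 GUA (Val): third position 4-fold.
Codon 2 GAG (Glu): third position 2-fold.
Codon 3 GAA (Glu): third position 2-fold.
Codon 4 AUC (Ile): third position 3-fold.
Codon 5 UCU (Ser): third position 4-fold.
Four-fold degenerate third positions: 2.

2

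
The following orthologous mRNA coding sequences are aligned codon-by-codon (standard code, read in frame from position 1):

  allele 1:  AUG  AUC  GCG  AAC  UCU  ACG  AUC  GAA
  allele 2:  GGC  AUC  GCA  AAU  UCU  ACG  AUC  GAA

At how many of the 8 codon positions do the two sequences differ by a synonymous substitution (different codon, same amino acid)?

Codon 1: AUG Met / GGC Gly — nonsynonymous.
Codon 2: AUC Ile / AUC Ile — identical.
Codon 3: GCG Ala / GCA Ala — synonymous.
Codon 4: AAC Asn / AAU Asn — synonymous.
Codon 5: UCU Ser / UCU Ser — identical.
Codon 6: ACG Thr / ACG Thr — identical.
Codon 7: AUC Ile / AUC Ile — identical.
Codon 8: GAA Glu / GAA Glu — identical.
Synonymous differences: 2.

2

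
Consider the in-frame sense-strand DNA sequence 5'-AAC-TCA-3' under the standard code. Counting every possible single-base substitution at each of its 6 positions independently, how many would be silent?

4

Codon 1 (AAC, Asn): 1 synonymous substitution.
Codon 2 (TCA, Ser): 3 synonymous substitutions.
Total: 1 + 3 = 4.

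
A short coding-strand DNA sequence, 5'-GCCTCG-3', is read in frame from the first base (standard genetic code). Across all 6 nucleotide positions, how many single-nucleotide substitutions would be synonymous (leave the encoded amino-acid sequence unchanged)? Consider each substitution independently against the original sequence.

Codon 1 (GCC, Ala): 3 synonymous substitutions.
Codon 2 (TCG, Ser): 3 synonymous substitutions.
Total: 3 + 3 = 6.

6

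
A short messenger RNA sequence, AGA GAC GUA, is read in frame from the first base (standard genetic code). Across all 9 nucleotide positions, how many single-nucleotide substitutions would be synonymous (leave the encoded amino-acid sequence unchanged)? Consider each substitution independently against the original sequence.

Codon 1 (AGA, Arg): 2 synonymous substitutions.
Codon 2 (GAC, Asp): 1 synonymous substitution.
Codon 3 (GUA, Val): 3 synonymous substitutions.
Total: 2 + 1 + 3 = 6.

6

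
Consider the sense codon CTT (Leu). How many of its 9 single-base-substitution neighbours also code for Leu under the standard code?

Position 1: none → 0 synonymous.
Position 2: none → 0 synonymous.
Position 3: CTC, CTA, CTG → 3 synonymous.
Total: 0 + 0 + 3 = 3.

3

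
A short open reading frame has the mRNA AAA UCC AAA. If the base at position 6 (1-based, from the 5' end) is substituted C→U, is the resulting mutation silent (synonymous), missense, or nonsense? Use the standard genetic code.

silent

Position 6 falls in codon 2: UCC → Ser.
After the substitution the codon is UCU → Ser.
Both encode Ser, so the change is synonymous.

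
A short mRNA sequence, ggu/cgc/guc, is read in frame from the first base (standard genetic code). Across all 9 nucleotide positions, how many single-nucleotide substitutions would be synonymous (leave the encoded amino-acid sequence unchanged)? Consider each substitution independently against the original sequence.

9

Codon 1 (GGU, Gly): 3 synonymous substitutions.
Codon 2 (CGC, Arg): 3 synonymous substitutions.
Codon 3 (GUC, Val): 3 synonymous substitutions.
Total: 3 + 3 + 3 = 9.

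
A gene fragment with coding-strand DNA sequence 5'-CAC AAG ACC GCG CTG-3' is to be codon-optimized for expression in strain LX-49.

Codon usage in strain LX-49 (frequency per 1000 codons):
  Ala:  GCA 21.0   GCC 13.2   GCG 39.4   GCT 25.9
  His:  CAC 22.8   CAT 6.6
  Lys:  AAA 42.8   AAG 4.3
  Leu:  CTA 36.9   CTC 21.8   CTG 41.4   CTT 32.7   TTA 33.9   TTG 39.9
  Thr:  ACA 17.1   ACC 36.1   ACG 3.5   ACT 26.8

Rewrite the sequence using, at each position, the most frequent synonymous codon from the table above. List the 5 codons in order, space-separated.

CAC AAA ACC GCG CTG

Codon 1 (His): best is CAC at 22.8.
Codon 2 (Lys): best is AAA at 42.8.
Codon 3 (Thr): best is ACC at 36.1.
Codon 4 (Ala): best is GCG at 39.4.
Codon 5 (Leu): best is CTG at 41.4.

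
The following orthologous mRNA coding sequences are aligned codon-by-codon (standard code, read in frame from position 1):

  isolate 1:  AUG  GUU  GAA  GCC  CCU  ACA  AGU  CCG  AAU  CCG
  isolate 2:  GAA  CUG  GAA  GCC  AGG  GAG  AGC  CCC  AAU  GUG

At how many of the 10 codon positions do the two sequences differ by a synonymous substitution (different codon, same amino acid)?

2

Codon 1: AUG Met / GAA Glu — nonsynonymous.
Codon 2: GUU Val / CUG Leu — nonsynonymous.
Codon 3: GAA Glu / GAA Glu — identical.
Codon 4: GCC Ala / GCC Ala — identical.
Codon 5: CCU Pro / AGG Arg — nonsynonymous.
Codon 6: ACA Thr / GAG Glu — nonsynonymous.
Codon 7: AGU Ser / AGC Ser — synonymous.
Codon 8: CCG Pro / CCC Pro — synonymous.
Codon 9: AAU Asn / AAU Asn — identical.
Codon 10: CCG Pro / GUG Val — nonsynonymous.
Synonymous differences: 2.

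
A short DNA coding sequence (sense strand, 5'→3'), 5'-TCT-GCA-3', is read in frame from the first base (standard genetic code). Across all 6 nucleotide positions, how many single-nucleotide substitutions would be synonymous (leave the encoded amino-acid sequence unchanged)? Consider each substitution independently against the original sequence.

6

Codon 1 (TCT, Ser): 3 synonymous substitutions.
Codon 2 (GCA, Ala): 3 synonymous substitutions.
Total: 3 + 3 = 6.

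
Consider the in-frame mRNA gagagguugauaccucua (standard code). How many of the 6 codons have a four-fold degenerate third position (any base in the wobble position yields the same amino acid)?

2

Codon 1 GAG (Glu): third position 2-fold.
Codon 2 AGG (Arg): third position 2-fold.
Codon 3 UUG (Leu): third position 2-fold.
Codon 4 AUA (Ile): third position 3-fold.
Codon 5 CCU (Pro): third position 4-fold.
Codon 6 CUA (Leu): third position 4-fold.
Four-fold degenerate third positions: 2.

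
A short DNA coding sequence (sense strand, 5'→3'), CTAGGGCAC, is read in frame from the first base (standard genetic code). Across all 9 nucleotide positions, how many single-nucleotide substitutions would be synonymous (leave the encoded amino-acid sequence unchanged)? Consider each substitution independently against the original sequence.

Codon 1 (CTA, Leu): 4 synonymous substitutions.
Codon 2 (GGG, Gly): 3 synonymous substitutions.
Codon 3 (CAC, His): 1 synonymous substitution.
Total: 4 + 3 + 1 = 8.

8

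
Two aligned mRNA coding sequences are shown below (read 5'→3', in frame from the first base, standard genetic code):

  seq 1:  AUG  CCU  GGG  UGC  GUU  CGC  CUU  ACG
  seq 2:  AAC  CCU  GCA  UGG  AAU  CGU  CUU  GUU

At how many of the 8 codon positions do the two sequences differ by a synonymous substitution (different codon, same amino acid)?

1

Codon 1: AUG Met / AAC Asn — nonsynonymous.
Codon 2: CCU Pro / CCU Pro — identical.
Codon 3: GGG Gly / GCA Ala — nonsynonymous.
Codon 4: UGC Cys / UGG Trp — nonsynonymous.
Codon 5: GUU Val / AAU Asn — nonsynonymous.
Codon 6: CGC Arg / CGU Arg — synonymous.
Codon 7: CUU Leu / CUU Leu — identical.
Codon 8: ACG Thr / GUU Val — nonsynonymous.
Synonymous differences: 1.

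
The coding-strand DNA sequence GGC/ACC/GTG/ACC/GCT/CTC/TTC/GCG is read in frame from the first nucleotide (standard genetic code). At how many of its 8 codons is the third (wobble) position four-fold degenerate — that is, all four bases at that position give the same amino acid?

7

Codon 1 GGC (Gly): third position 4-fold.
Codon 2 ACC (Thr): third position 4-fold.
Codon 3 GTG (Val): third position 4-fold.
Codon 4 ACC (Thr): third position 4-fold.
Codon 5 GCT (Ala): third position 4-fold.
Codon 6 CTC (Leu): third position 4-fold.
Codon 7 TTC (Phe): third position 2-fold.
Codon 8 GCG (Ala): third position 4-fold.
Four-fold degenerate third positions: 7.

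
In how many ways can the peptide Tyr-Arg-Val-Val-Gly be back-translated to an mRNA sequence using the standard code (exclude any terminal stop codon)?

768

Tyr: 2 codons.
Arg: 6 codons.
Val: 4 codons.
Val: 4 codons.
Gly: 4 codons.
2 × 6 × 4 × 4 × 4 = 768.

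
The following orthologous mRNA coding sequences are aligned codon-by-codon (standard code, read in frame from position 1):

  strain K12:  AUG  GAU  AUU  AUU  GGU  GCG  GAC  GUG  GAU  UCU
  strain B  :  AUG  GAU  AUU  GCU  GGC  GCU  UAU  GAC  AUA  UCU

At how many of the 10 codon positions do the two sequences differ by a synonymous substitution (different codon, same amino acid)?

Codon 1: AUG Met / AUG Met — identical.
Codon 2: GAU Asp / GAU Asp — identical.
Codon 3: AUU Ile / AUU Ile — identical.
Codon 4: AUU Ile / GCU Ala — nonsynonymous.
Codon 5: GGU Gly / GGC Gly — synonymous.
Codon 6: GCG Ala / GCU Ala — synonymous.
Codon 7: GAC Asp / UAU Tyr — nonsynonymous.
Codon 8: GUG Val / GAC Asp — nonsynonymous.
Codon 9: GAU Asp / AUA Ile — nonsynonymous.
Codon 10: UCU Ser / UCU Ser — identical.
Synonymous differences: 2.

2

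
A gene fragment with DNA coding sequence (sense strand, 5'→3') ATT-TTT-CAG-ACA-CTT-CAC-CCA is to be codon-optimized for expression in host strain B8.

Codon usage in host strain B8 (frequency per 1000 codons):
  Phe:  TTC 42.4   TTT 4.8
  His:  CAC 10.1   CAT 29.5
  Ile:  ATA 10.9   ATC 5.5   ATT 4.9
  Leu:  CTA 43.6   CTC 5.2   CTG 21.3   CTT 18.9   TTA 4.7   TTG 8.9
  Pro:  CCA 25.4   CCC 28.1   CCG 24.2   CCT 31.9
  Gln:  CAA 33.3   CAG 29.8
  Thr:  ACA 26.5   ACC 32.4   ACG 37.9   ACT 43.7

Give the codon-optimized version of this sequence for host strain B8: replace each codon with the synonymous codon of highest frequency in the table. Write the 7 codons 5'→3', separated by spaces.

Codon 1 (Ile): best is ATA at 10.9.
Codon 2 (Phe): best is TTC at 42.4.
Codon 3 (Gln): best is CAA at 33.3.
Codon 4 (Thr): best is ACT at 43.7.
Codon 5 (Leu): best is CTA at 43.6.
Codon 6 (His): best is CAT at 29.5.
Codon 7 (Pro): best is CCT at 31.9.

ATA TTC CAA ACT CTA CAT CCT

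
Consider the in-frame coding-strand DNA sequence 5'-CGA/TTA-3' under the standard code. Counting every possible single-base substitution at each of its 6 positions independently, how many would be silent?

6

Codon 1 (CGA, Arg): 4 synonymous substitutions.
Codon 2 (TTA, Leu): 2 synonymous substitutions.
Total: 4 + 2 = 6.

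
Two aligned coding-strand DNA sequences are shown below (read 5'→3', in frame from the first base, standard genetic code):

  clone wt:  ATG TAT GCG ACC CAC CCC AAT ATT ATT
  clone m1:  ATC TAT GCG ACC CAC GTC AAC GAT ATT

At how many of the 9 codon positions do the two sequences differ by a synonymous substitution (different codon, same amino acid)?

Codon 1: ATG Met / ATC Ile — nonsynonymous.
Codon 2: TAT Tyr / TAT Tyr — identical.
Codon 3: GCG Ala / GCG Ala — identical.
Codon 4: ACC Thr / ACC Thr — identical.
Codon 5: CAC His / CAC His — identical.
Codon 6: CCC Pro / GTC Val — nonsynonymous.
Codon 7: AAT Asn / AAC Asn — synonymous.
Codon 8: ATT Ile / GAT Asp — nonsynonymous.
Codon 9: ATT Ile / ATT Ile — identical.
Synonymous differences: 1.

1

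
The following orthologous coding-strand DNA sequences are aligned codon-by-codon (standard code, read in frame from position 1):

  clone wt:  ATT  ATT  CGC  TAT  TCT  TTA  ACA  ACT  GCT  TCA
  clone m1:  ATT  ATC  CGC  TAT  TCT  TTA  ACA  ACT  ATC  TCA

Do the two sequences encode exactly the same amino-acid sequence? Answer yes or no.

no

Codon 1: ATT Ile / ATT Ile — identical.
Codon 2: ATT Ile / ATC Ile — synonymous.
Codon 3: CGC Arg / CGC Arg — identical.
Codon 4: TAT Tyr / TAT Tyr — identical.
Codon 5: TCT Ser / TCT Ser — identical.
Codon 6: TTA Leu / TTA Leu — identical.
Codon 7: ACA Thr / ACA Thr — identical.
Codon 8: ACT Thr / ACT Thr — identical.
Codon 9: GCT Ala / ATC Ile — nonsynonymous.
Codon 10: TCA Ser / TCA Ser — identical.
Nonsynonymous differences: 1 → different protein.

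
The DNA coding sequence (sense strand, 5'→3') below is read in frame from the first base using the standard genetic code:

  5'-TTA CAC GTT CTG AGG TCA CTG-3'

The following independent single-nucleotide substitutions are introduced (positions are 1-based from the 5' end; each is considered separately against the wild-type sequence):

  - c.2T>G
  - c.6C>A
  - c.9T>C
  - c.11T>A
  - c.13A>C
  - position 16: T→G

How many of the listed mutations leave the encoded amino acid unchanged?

Codon 1: TTA (Leu) → TGA (Stop) — nonsense.
Codon 2: CAC (His) → CAA (Gln) — missense.
Codon 3: GTT (Val) → GTC (Val) — synonymous.
Codon 4: CTG (Leu) → CAG (Gln) — missense.
Codon 5: AGG (Arg) → CGG (Arg) — synonymous.
Codon 6: TCA (Ser) → GCA (Ala) — missense.
Synonymous: 2 of 6.

2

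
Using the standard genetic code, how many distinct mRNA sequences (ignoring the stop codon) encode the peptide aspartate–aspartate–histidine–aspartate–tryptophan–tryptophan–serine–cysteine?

Asp: 2 codons.
Asp: 2 codons.
His: 2 codons.
Asp: 2 codons.
Trp: 1 codon.
Trp: 1 codon.
Ser: 6 codons.
Cys: 2 codons.
2 × 2 × 2 × 2 × 1 × 1 × 6 × 2 = 192.

192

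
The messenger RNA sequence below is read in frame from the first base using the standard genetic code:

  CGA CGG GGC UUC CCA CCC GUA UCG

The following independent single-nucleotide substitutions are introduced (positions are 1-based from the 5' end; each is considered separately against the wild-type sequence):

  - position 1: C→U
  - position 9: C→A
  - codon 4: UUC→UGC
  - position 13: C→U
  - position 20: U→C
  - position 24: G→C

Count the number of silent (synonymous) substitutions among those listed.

Codon 1: CGA (Arg) → UGA (Stop) — nonsense.
Codon 3: GGC (Gly) → GGA (Gly) — synonymous.
Codon 4: UUC (Phe) → UGC (Cys) — missense.
Codon 5: CCA (Pro) → UCA (Ser) — missense.
Codon 7: GUA (Val) → GCA (Ala) — missense.
Codon 8: UCG (Ser) → UCC (Ser) — synonymous.
Synonymous: 2 of 6.

2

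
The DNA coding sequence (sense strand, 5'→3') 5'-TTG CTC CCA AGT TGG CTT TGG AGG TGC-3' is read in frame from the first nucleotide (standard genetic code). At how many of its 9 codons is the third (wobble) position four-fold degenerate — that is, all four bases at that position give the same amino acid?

Codon 1 TTG (Leu): third position 2-fold.
Codon 2 CTC (Leu): third position 4-fold.
Codon 3 CCA (Pro): third position 4-fold.
Codon 4 AGT (Ser): third position 2-fold.
Codon 5 TGG (Trp): third position 1-fold.
Codon 6 CTT (Leu): third position 4-fold.
Codon 7 TGG (Trp): third position 1-fold.
Codon 8 AGG (Arg): third position 2-fold.
Codon 9 TGC (Cys): third position 2-fold.
Four-fold degenerate third positions: 3.

3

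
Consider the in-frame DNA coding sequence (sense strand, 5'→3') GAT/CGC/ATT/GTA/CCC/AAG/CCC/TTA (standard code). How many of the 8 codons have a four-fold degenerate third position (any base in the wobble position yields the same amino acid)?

4

Codon 1 GAT (Asp): third position 2-fold.
Codon 2 CGC (Arg): third position 4-fold.
Codon 3 ATT (Ile): third position 3-fold.
Codon 4 GTA (Val): third position 4-fold.
Codon 5 CCC (Pro): third position 4-fold.
Codon 6 AAG (Lys): third position 2-fold.
Codon 7 CCC (Pro): third position 4-fold.
Codon 8 TTA (Leu): third position 2-fold.
Four-fold degenerate third positions: 4.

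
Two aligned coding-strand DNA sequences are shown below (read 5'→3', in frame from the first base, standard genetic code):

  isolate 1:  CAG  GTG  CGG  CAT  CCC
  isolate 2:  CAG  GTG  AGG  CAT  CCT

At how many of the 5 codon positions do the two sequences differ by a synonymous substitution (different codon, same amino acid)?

Codon 1: CAG Gln / CAG Gln — identical.
Codon 2: GTG Val / GTG Val — identical.
Codon 3: CGG Arg / AGG Arg — synonymous.
Codon 4: CAT His / CAT His — identical.
Codon 5: CCC Pro / CCT Pro — synonymous.
Synonymous differences: 2.

2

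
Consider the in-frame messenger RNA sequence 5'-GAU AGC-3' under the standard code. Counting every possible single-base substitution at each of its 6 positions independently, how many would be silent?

2

Codon 1 (GAU, Asp): 1 synonymous substitution.
Codon 2 (AGC, Ser): 1 synonymous substitution.
Total: 1 + 1 = 2.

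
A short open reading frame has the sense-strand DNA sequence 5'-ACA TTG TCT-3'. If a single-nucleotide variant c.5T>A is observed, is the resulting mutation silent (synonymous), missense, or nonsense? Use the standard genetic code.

nonsense

Position 5 falls in codon 2: TTG → Leu.
After the substitution the codon is TAG → Stop.
The new codon is a stop codon, so this is a nonsense mutation.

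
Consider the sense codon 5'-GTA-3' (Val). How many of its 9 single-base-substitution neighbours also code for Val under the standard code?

Position 1: none → 0 synonymous.
Position 2: none → 0 synonymous.
Position 3: GTT, GTC, GTG → 3 synonymous.
Total: 0 + 0 + 3 = 3.

3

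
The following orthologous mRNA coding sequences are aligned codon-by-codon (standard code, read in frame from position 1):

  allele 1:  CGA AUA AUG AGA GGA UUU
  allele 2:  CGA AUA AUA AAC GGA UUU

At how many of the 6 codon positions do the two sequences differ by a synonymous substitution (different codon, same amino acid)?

0

Codon 1: CGA Arg / CGA Arg — identical.
Codon 2: AUA Ile / AUA Ile — identical.
Codon 3: AUG Met / AUA Ile — nonsynonymous.
Codon 4: AGA Arg / AAC Asn — nonsynonymous.
Codon 5: GGA Gly / GGA Gly — identical.
Codon 6: UUU Phe / UUU Phe — identical.
Synonymous differences: 0.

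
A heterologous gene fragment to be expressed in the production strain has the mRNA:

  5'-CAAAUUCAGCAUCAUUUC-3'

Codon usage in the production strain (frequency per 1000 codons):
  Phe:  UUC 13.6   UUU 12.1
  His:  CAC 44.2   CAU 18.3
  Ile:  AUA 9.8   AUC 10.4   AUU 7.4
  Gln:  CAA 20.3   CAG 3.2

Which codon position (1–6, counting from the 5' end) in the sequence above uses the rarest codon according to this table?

3

Codon 1 CAA (Gln): 20.3 per 1000.
Codon 2 AUU (Ile): 7.4 per 1000.
Codon 3 CAG (Gln): 3.2 per 1000.
Codon 4 CAU (His): 18.3 per 1000.
Codon 5 CAU (His): 18.3 per 1000.
Codon 6 UUC (Phe): 13.6 per 1000.
Lowest frequency is 3.2 at codon 3.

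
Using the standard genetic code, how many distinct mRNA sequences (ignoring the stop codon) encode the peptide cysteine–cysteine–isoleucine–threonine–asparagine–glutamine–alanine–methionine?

768

Cys: 2 codons.
Cys: 2 codons.
Ile: 3 codons.
Thr: 4 codons.
Asn: 2 codons.
Gln: 2 codons.
Ala: 4 codons.
Met: 1 codon.
2 × 2 × 3 × 4 × 2 × 2 × 4 × 1 = 768.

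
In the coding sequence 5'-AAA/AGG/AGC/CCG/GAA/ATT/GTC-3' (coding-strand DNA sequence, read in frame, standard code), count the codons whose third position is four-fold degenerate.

2

Codon 1 AAA (Lys): third position 2-fold.
Codon 2 AGG (Arg): third position 2-fold.
Codon 3 AGC (Ser): third position 2-fold.
Codon 4 CCG (Pro): third position 4-fold.
Codon 5 GAA (Glu): third position 2-fold.
Codon 6 ATT (Ile): third position 3-fold.
Codon 7 GTC (Val): third position 4-fold.
Four-fold degenerate third positions: 2.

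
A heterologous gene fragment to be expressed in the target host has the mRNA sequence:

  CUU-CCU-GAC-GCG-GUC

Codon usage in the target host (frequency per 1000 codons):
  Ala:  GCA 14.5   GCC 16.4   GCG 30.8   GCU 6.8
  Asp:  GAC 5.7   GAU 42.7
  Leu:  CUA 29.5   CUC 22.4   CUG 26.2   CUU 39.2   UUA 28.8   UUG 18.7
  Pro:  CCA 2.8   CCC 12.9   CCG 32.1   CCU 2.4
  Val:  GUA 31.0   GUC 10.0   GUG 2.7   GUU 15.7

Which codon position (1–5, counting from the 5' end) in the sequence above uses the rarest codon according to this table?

Codon 1 CUU (Leu): 39.2 per 1000.
Codon 2 CCU (Pro): 2.4 per 1000.
Codon 3 GAC (Asp): 5.7 per 1000.
Codon 4 GCG (Ala): 30.8 per 1000.
Codon 5 GUC (Val): 10.0 per 1000.
Lowest frequency is 2.4 at codon 2.

2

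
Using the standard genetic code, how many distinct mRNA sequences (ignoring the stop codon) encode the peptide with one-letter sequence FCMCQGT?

Phe: 2 codons.
Cys: 2 codons.
Met: 1 codon.
Cys: 2 codons.
Gln: 2 codons.
Gly: 4 codons.
Thr: 4 codons.
2 × 2 × 1 × 2 × 2 × 4 × 4 = 256.

256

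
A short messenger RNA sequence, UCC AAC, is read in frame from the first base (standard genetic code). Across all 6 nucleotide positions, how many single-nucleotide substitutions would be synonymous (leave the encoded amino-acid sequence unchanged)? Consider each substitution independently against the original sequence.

Codon 1 (UCC, Ser): 3 synonymous substitutions.
Codon 2 (AAC, Asn): 1 synonymous substitution.
Total: 3 + 1 = 4.

4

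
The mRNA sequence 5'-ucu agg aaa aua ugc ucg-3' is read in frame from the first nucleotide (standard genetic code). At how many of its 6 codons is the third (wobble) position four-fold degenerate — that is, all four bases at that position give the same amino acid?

2

Codon 1 UCU (Ser): third position 4-fold.
Codon 2 AGG (Arg): third position 2-fold.
Codon 3 AAA (Lys): third position 2-fold.
Codon 4 AUA (Ile): third position 3-fold.
Codon 5 UGC (Cys): third position 2-fold.
Codon 6 UCG (Ser): third position 4-fold.
Four-fold degenerate third positions: 2.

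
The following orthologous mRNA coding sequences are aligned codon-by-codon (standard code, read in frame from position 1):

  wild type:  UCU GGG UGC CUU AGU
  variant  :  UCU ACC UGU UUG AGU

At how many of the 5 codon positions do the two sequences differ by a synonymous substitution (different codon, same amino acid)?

Codon 1: UCU Ser / UCU Ser — identical.
Codon 2: GGG Gly / ACC Thr — nonsynonymous.
Codon 3: UGC Cys / UGU Cys — synonymous.
Codon 4: CUU Leu / UUG Leu — synonymous.
Codon 5: AGU Ser / AGU Ser — identical.
Synonymous differences: 2.

2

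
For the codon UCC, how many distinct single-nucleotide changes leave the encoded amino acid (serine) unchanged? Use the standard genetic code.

Position 1: none → 0 synonymous.
Position 2: none → 0 synonymous.
Position 3: UCU, UCA, UCG → 3 synonymous.
Total: 0 + 0 + 3 = 3.

3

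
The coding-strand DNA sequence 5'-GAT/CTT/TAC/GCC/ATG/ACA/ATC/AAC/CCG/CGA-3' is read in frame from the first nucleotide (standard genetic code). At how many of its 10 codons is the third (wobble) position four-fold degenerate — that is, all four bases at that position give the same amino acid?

5

Codon 1 GAT (Asp): third position 2-fold.
Codon 2 CTT (Leu): third position 4-fold.
Codon 3 TAC (Tyr): third position 2-fold.
Codon 4 GCC (Ala): third position 4-fold.
Codon 5 ATG (Met): third position 1-fold.
Codon 6 ACA (Thr): third position 4-fold.
Codon 7 ATC (Ile): third position 3-fold.
Codon 8 AAC (Asn): third position 2-fold.
Codon 9 CCG (Pro): third position 4-fold.
Codon 10 CGA (Arg): third position 4-fold.
Four-fold degenerate third positions: 5.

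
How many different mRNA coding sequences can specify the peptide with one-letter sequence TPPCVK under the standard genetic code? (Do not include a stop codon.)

Thr: 4 codons.
Pro: 4 codons.
Pro: 4 codons.
Cys: 2 codons.
Val: 4 codons.
Lys: 2 codons.
4 × 4 × 4 × 2 × 4 × 2 = 1024.

1024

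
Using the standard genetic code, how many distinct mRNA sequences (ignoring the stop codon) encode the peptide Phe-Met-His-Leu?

24

Phe: 2 codons.
Met: 1 codon.
His: 2 codons.
Leu: 6 codons.
2 × 1 × 2 × 6 = 24.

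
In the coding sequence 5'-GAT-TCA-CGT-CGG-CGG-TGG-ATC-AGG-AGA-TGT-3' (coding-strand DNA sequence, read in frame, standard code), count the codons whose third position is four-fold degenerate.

4

Codon 1 GAT (Asp): third position 2-fold.
Codon 2 TCA (Ser): third position 4-fold.
Codon 3 CGT (Arg): third position 4-fold.
Codon 4 CGG (Arg): third position 4-fold.
Codon 5 CGG (Arg): third position 4-fold.
Codon 6 TGG (Trp): third position 1-fold.
Codon 7 ATC (Ile): third position 3-fold.
Codon 8 AGG (Arg): third position 2-fold.
Codon 9 AGA (Arg): third position 2-fold.
Codon 10 TGT (Cys): third position 2-fold.
Four-fold degenerate third positions: 4.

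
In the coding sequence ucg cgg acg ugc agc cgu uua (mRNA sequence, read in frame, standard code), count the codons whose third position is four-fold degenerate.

4

Codon 1 UCG (Ser): third position 4-fold.
Codon 2 CGG (Arg): third position 4-fold.
Codon 3 ACG (Thr): third position 4-fold.
Codon 4 UGC (Cys): third position 2-fold.
Codon 5 AGC (Ser): third position 2-fold.
Codon 6 CGU (Arg): third position 4-fold.
Codon 7 UUA (Leu): third position 2-fold.
Four-fold degenerate third positions: 4.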